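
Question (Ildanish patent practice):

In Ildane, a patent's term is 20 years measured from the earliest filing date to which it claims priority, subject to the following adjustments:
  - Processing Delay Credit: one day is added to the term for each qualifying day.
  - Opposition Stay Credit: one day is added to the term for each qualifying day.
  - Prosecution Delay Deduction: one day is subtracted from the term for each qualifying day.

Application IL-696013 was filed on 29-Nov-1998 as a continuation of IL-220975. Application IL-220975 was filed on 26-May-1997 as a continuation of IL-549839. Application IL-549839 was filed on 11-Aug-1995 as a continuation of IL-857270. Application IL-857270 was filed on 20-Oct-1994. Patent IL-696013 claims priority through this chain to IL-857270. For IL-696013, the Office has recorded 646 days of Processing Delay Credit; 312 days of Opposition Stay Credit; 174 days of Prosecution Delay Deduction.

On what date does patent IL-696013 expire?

Earliest priority filing: 20 October 1994.
Base term: 20 October 1994 + 20 years → 20 October 2014.
Processing Delay Credit: +646 days → 27 July 2016.
Opposition Stay Credit: +312 days → 4 June 2017.
Prosecution Delay Deduction: −174 days → 12 December 2016.

December 12, 2016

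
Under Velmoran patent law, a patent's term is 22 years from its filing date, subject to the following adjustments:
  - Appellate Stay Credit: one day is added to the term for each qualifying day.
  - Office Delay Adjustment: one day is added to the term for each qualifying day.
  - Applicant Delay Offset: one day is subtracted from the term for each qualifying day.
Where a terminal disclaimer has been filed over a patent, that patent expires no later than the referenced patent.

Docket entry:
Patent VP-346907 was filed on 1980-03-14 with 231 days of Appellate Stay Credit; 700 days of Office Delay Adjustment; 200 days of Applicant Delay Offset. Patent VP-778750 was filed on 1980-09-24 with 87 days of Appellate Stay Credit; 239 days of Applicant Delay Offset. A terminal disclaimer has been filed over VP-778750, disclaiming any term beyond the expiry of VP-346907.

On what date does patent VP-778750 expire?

Natural term of VP-778750:
  Base: filing + 22 years → 24 September 2002.
  Appellate Stay Credit: +87 days → 20 December 2002.
  Applicant Delay Offset: −239 days → 25 April 2002.
Expiry of referenced patent VP-346907:
  Base: filing + 22 years → 14 March 2002.
  Appellate Stay Credit: +231 days → 31 October 2002.
  Office Delay Adjustment: +700 days → 30 September 2004.
  Applicant Delay Offset: −200 days → 14 March 2004.
Terminal disclaimer: VP-778750 expires on the earlier of 25 April 2002 and 14 March 2004.

2002-04-25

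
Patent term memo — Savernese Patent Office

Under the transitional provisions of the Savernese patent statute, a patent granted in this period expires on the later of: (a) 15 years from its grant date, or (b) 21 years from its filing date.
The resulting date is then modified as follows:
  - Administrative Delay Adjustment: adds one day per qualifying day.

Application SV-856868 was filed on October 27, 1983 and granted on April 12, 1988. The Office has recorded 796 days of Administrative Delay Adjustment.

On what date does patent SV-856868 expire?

2007-01-01

(a) grant + 15 years → 12 April 2003.
(b) filing + 21 years → 27 October 2004.
Later of the two: 27 October 2004.
Administrative Delay Adjustment: +796 days → 1 January 2007.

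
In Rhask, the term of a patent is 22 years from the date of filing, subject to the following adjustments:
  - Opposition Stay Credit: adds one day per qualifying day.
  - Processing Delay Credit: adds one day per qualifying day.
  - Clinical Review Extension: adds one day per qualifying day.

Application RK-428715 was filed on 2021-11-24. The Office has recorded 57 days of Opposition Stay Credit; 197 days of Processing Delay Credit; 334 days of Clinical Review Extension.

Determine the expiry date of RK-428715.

July 4, 2045

Base term: filing date + 22 years → 24 November 2043.
Opposition Stay Credit: +57 days → 20 January 2044.
Processing Delay Credit: +197 days → 4 August 2044.
Clinical Review Extension: +334 days → 4 July 2045.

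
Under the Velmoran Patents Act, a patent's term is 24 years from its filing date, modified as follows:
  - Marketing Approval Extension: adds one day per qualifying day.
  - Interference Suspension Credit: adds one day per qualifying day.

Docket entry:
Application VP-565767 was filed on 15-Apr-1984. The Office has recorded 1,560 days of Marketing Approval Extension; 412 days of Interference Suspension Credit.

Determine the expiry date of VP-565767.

Base term: filing date + 24 years → 15 April 2008.
Marketing Approval Extension: +1560 days → 23 July 2012.
Interference Suspension Credit: +412 days → 8 September 2013.

2013-09-08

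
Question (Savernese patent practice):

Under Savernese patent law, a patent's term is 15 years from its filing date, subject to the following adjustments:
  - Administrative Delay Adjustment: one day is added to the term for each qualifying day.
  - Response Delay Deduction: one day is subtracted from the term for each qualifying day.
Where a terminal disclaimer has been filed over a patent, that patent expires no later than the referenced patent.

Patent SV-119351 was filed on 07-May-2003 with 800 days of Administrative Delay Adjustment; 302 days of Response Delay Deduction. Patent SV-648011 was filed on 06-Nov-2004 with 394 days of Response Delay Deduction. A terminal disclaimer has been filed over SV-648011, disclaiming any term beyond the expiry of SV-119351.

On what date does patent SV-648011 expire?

2018-10-08

Natural term of SV-648011:
  Base: filing + 15 years → 6 November 2019.
  Response Delay Deduction: −394 days → 8 October 2018.
Expiry of referenced patent SV-119351:
  Base: filing + 15 years → 7 May 2018.
  Administrative Delay Adjustment: +800 days → 15 July 2020.
  Response Delay Deduction: −302 days → 17 September 2019.
Terminal disclaimer: SV-648011 expires on the earlier of 8 October 2018 and 17 September 2019.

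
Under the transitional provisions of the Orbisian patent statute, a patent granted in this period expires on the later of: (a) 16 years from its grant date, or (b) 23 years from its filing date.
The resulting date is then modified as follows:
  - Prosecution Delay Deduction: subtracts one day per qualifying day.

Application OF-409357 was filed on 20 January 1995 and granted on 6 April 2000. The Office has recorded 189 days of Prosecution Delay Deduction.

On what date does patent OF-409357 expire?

2017-07-15

(a) grant + 16 years → 6 April 2016.
(b) filing + 23 years → 20 January 2018.
Later of the two: 20 January 2018.
Prosecution Delay Deduction: −189 days → 15 July 2017.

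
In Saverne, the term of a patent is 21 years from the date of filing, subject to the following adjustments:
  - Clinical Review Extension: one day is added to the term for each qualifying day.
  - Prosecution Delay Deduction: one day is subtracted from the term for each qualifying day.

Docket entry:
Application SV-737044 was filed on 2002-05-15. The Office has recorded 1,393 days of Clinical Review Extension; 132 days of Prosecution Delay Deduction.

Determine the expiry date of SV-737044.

Base term: filing date + 21 years → 15 May 2023.
Clinical Review Extension: +1393 days → 8 March 2027.
Prosecution Delay Deduction: −132 days → 27 October 2026.

2026-10-27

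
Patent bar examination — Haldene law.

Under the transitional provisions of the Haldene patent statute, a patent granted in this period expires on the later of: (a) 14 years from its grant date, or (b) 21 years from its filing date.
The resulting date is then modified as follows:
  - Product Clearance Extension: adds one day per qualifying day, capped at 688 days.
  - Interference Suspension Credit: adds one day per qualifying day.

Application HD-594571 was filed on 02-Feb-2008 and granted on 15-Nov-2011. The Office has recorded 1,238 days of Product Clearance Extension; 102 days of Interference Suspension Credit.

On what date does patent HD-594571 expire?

(a) grant + 14 years → 15 November 2025.
(b) filing + 21 years → 2 February 2029.
Later of the two: 2 February 2029.
Product Clearance Extension: 1238 days claimed exceeds the 688-day cap, so +688 days → 22 December 2030.
Interference Suspension Credit: +102 days → 3 April 2031.

2031-04-03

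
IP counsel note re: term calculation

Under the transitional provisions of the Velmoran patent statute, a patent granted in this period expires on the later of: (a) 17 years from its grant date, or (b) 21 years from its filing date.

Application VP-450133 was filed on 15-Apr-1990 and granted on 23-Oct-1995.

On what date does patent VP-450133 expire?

October 23, 2012

(a) grant + 17 years → 23 October 2012.
(b) filing + 21 years → 15 April 2011.
Later of the two: 23 October 2012.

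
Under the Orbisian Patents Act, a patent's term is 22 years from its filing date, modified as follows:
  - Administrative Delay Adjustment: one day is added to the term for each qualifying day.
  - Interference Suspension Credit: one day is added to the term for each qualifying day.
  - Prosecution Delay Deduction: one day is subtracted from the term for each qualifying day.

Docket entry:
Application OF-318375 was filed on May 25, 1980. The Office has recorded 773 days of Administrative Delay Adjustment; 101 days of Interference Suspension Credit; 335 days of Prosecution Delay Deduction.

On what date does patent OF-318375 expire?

Base term: filing date + 22 years → 25 May 2002.
Administrative Delay Adjustment: +773 days → 6 July 2004.
Interference Suspension Credit: +101 days → 15 October 2004.
Prosecution Delay Deduction: −335 days → 15 November 2003.

November 15, 2003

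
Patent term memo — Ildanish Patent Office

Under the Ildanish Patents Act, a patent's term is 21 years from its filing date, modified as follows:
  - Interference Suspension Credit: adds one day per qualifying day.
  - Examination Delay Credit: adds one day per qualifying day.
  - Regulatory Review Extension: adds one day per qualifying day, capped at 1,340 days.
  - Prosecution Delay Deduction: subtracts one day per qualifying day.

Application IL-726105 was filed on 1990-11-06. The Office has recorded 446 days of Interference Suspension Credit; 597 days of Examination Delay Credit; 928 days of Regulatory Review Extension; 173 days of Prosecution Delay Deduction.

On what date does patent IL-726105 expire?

Base term: filing date + 21 years → 6 November 2011.
Interference Suspension Credit: +446 days → 25 January 2013.
Examination Delay Credit: +597 days → 14 September 2014.
Regulatory Review Extension: 928 days (within the 1340-day cap) → +928 days → 30 March 2017.
Prosecution Delay Deduction: −173 days → 8 October 2016.

October 8, 2016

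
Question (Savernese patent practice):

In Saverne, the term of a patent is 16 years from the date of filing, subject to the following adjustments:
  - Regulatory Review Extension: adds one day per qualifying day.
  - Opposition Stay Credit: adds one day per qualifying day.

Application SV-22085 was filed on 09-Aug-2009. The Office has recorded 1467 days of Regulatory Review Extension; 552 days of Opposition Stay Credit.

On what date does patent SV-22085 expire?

2031-02-18

Base term: filing date + 16 years → 9 August 2025.
Regulatory Review Extension: +1467 days → 15 August 2029.
Opposition Stay Credit: +552 days → 18 February 2031.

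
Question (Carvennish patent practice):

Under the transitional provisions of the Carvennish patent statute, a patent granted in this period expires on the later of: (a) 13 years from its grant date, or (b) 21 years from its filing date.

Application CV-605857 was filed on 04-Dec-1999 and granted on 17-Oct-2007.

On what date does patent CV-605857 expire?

(a) grant + 13 years → 17 October 2020.
(b) filing + 21 years → 4 December 2020.
Later of the two: 4 December 2020.

December 4, 2020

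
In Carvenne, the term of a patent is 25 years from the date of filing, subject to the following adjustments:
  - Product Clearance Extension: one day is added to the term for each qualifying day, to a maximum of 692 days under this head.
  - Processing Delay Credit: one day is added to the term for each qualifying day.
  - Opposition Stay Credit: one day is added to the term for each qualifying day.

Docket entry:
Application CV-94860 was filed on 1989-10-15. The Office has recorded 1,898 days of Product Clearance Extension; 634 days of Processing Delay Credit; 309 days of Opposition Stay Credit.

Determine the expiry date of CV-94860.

April 7, 2019

Base term: filing date + 25 years → 15 October 2014.
Product Clearance Extension: 1898 days claimed exceeds the 692-day cap, so +692 days → 6 September 2016.
Processing Delay Credit: +634 days → 2 June 2018.
Opposition Stay Credit: +309 days → 7 April 2019.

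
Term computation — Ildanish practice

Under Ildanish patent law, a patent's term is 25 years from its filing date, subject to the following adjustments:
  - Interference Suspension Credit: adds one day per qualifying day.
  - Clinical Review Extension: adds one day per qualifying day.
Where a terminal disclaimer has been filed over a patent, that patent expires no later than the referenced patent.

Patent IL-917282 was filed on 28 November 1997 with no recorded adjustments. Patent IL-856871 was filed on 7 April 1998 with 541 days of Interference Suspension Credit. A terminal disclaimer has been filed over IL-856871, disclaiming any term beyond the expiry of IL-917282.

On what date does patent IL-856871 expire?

Natural term of IL-856871:
  Base: filing + 25 years → 7 April 2023.
  Interference Suspension Credit: +541 days → 29 September 2024.
Expiry of referenced patent IL-917282:
  Base: filing + 25 years → 28 November 2022.
Terminal disclaimer: IL-856871 expires on the earlier of 29 September 2024 and 28 November 2022.

November 28, 2022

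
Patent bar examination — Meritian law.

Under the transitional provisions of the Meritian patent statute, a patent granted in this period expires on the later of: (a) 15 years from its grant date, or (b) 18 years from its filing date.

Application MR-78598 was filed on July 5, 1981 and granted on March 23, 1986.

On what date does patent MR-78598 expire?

(a) grant + 15 years → 23 March 2001.
(b) filing + 18 years → 5 July 1999.
Later of the two: 23 March 2001.

March 23, 2001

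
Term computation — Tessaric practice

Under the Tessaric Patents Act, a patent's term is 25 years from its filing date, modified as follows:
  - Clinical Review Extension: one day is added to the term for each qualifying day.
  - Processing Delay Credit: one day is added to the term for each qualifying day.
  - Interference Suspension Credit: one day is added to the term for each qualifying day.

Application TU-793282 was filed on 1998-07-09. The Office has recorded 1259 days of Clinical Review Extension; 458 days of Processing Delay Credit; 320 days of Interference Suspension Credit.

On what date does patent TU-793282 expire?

2029-02-04

Base term: filing date + 25 years → 9 July 2023.
Clinical Review Extension: +1259 days → 19 December 2026.
Processing Delay Credit: +458 days → 21 March 2028.
Interference Suspension Credit: +320 days → 4 February 2029.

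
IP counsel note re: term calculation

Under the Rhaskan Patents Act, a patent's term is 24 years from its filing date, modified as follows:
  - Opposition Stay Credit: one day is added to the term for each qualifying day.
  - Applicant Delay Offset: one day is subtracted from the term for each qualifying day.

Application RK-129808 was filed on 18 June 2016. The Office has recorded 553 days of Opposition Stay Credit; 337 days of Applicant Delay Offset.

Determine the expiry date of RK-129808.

Base term: filing date + 24 years → 18 June 2040.
Opposition Stay Credit: +553 days → 23 December 2041.
Applicant Delay Offset: −337 days → 20 January 2041.

January 20, 2041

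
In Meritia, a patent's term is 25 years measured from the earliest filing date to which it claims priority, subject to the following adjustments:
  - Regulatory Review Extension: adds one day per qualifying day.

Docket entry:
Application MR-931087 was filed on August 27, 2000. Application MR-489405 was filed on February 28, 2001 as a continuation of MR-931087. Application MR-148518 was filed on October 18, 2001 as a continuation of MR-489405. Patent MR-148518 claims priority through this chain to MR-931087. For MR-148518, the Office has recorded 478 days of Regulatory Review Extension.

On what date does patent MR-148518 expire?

2026-12-18

Earliest priority filing: 27 August 2000.
Base term: 27 August 2000 + 25 years → 27 August 2025.
Regulatory Review Extension: +478 days → 18 December 2026.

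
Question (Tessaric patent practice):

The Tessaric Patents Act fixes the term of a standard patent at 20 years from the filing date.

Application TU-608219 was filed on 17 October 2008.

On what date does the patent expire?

Filing date + 20 years → 17 October 2028.

October 17, 2028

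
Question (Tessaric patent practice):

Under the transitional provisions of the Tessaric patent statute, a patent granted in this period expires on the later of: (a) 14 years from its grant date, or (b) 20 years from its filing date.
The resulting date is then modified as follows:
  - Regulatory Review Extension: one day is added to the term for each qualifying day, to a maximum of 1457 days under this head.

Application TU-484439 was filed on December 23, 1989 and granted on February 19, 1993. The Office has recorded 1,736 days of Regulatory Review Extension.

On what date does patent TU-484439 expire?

(a) grant + 14 years → 19 February 2007.
(b) filing + 20 years → 23 December 2009.
Later of the two: 23 December 2009.
Regulatory Review Extension: 1736 days claimed exceeds the 1457-day cap, so +1457 days → 19 December 2013.

December 19, 2013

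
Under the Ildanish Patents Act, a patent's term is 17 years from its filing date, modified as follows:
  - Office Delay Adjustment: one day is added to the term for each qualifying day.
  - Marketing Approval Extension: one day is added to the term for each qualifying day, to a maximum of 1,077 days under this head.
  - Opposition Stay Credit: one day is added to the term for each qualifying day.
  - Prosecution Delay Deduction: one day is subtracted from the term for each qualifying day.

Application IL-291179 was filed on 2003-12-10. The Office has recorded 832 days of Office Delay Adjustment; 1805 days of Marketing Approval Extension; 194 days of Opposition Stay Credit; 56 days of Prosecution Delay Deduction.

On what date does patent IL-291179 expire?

Base term: filing date + 17 years → 10 December 2020.
Office Delay Adjustment: +832 days → 22 March 2023.
Marketing Approval Extension: 1805 days claimed exceeds the 1077-day cap, so +1077 days → 3 March 2026.
Opposition Stay Credit: +194 days → 13 September 2026.
Prosecution Delay Deduction: −56 days → 19 July 2026.

2026-07-19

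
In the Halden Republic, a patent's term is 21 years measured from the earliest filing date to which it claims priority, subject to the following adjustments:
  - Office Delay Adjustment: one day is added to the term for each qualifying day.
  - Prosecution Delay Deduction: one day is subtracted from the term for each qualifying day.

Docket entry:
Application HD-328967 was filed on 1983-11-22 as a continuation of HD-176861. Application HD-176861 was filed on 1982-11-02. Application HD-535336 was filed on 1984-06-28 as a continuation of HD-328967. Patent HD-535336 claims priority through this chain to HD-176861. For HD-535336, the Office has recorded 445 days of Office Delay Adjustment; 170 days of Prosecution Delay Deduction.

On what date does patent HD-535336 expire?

Earliest priority filing: 2 November 1982.
Base term: 2 November 1982 + 21 years → 2 November 2003.
Office Delay Adjustment: +445 days → 20 January 2005.
Prosecution Delay Deduction: −170 days → 3 August 2004.

2004-08-03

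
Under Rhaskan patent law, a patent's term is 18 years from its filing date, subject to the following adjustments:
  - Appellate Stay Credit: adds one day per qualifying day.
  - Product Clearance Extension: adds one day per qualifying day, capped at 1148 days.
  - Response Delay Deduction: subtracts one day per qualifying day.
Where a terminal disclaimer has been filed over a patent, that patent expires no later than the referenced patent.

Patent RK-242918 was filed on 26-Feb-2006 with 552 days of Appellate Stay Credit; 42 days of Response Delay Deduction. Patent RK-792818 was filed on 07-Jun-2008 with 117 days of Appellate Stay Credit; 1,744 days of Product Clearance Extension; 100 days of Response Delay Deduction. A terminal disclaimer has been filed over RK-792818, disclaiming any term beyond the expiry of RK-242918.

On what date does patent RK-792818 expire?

Natural term of RK-792818:
  Base: filing + 18 years → 7 June 2026.
  Appellate Stay Credit: +117 days → 2 October 2026.
  Product Clearance Extension: 1744 days claimed exceeds the 1148-day cap, so +1148 days → 23 November 2029.
  Response Delay Deduction: −100 days → 15 August 2029.
Expiry of referenced patent RK-242918:
  Base: filing + 18 years → 26 February 2024.
  Appellate Stay Credit: +552 days → 31 August 2025.
  Response Delay Deduction: −42 days → 20 July 2025.
Terminal disclaimer: RK-792818 expires on the earlier of 15 August 2029 and 20 July 2025.

July 20, 2025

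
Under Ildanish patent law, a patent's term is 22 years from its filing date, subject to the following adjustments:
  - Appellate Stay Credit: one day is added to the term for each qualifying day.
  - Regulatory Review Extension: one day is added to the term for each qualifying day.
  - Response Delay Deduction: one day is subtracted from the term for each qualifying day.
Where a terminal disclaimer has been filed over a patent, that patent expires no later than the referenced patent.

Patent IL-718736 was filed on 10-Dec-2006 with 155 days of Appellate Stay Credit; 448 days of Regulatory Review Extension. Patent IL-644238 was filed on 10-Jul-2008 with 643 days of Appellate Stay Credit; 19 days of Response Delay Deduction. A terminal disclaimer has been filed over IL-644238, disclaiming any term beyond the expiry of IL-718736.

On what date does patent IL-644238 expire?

Natural term of IL-644238:
  Base: filing + 22 years → 10 July 2030.
  Appellate Stay Credit: +643 days → 13 April 2032.
  Response Delay Deduction: −19 days → 25 March 2032.
Expiry of referenced patent IL-718736:
  Base: filing + 22 years → 10 December 2028.
  Appellate Stay Credit: +155 days → 14 May 2029.
  Regulatory Review Extension: +448 days → 5 August 2030.
Terminal disclaimer: IL-644238 expires on the earlier of 25 March 2032 and 5 August 2030.

August 5, 2030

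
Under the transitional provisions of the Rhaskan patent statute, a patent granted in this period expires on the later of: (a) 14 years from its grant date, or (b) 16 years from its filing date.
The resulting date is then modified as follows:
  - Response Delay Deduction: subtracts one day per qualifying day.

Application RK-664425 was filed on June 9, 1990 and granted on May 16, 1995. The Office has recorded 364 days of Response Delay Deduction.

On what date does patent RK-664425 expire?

(a) grant + 14 years → 16 May 2009.
(b) filing + 16 years → 9 June 2006.
Later of the two: 16 May 2009.
Response Delay Deduction: −364 days → 17 May 2008.

May 17, 2008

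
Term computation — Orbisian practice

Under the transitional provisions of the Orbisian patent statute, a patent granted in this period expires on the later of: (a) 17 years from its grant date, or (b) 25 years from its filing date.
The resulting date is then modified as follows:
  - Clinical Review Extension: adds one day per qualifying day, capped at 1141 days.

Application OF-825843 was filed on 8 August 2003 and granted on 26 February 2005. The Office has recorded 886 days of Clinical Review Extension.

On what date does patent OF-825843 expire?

January 11, 2031

(a) grant + 17 years → 26 February 2022.
(b) filing + 25 years → 8 August 2028.
Later of the two: 8 August 2028.
Clinical Review Extension: 886 days (within the 1141-day cap) → +886 days → 11 January 2031.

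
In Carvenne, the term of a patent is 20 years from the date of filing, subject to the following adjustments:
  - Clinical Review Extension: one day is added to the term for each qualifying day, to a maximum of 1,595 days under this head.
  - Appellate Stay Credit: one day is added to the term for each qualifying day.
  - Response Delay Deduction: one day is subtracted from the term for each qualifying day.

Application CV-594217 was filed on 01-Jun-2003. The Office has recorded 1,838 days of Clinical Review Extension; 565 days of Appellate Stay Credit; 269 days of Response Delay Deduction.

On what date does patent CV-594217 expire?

Base term: filing date + 20 years → 1 June 2023.
Clinical Review Extension: 1838 days claimed exceeds the 1595-day cap, so +1595 days → 13 October 2027.
Appellate Stay Credit: +565 days → 30 April 2029.
Response Delay Deduction: −269 days → 4 August 2028.

2028-08-04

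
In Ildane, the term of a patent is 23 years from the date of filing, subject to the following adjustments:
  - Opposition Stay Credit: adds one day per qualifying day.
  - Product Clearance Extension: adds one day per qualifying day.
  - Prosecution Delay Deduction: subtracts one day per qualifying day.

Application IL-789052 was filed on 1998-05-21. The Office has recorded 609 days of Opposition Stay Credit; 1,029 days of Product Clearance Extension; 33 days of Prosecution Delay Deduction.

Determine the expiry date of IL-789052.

Base term: filing date + 23 years → 21 May 2021.
Opposition Stay Credit: +609 days → 20 January 2023.
Product Clearance Extension: +1029 days → 14 November 2025.
Prosecution Delay Deduction: −33 days → 12 October 2025.

October 12, 2025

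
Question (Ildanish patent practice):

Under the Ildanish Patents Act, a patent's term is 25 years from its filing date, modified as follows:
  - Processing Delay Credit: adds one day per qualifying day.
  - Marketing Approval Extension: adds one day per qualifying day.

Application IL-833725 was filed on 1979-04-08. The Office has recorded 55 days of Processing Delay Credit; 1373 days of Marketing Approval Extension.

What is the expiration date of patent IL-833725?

2008-03-06

Base term: filing date + 25 years → 8 April 2004.
Processing Delay Credit: +55 days → 2 June 2004.
Marketing Approval Extension: +1373 days → 6 March 2008.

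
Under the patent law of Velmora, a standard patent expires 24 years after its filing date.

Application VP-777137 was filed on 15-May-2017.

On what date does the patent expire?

May 15, 2041

Filing date + 24 years → 15 May 2041.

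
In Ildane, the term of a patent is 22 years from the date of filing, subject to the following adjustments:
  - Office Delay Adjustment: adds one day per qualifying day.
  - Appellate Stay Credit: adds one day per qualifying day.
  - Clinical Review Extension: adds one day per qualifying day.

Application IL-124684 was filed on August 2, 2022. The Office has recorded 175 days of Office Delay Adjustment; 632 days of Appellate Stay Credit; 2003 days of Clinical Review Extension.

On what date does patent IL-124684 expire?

2052-04-12

Base term: filing date + 22 years → 2 August 2044.
Office Delay Adjustment: +175 days → 24 January 2045.
Appellate Stay Credit: +632 days → 18 October 2046.
Clinical Review Extension: +2003 days → 12 April 2052.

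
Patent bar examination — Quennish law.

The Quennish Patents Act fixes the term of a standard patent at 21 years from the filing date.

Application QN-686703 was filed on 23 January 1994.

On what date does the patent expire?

Filing date + 21 years → 23 January 2015.

January 23, 2015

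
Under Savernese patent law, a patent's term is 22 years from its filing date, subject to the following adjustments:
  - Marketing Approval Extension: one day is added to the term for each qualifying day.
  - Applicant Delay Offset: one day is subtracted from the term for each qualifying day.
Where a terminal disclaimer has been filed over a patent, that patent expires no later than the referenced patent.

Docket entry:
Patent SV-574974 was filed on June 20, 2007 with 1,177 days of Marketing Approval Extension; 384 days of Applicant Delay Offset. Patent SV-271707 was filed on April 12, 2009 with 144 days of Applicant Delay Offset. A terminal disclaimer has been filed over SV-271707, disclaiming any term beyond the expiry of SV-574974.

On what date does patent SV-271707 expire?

Natural term of SV-271707:
  Base: filing + 22 years → 12 April 2031.
  Applicant Delay Offset: −144 days → 19 November 2030.
Expiry of referenced patent SV-574974:
  Base: filing + 22 years → 20 June 2029.
  Marketing Approval Extension: +1177 days → 9 September 2032.
  Applicant Delay Offset: −384 days → 22 August 2031.
Terminal disclaimer: SV-271707 expires on the earlier of 19 November 2030 and 22 August 2031.

2030-11-19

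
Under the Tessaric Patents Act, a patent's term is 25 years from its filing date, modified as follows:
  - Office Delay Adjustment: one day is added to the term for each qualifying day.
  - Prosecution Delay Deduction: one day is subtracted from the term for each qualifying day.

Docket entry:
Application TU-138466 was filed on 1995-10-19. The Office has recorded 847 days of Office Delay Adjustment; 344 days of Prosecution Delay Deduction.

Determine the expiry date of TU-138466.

Base term: filing date + 25 years → 19 October 2020.
Office Delay Adjustment: +847 days → 13 February 2023.
Prosecution Delay Deduction: −344 days → 6 March 2022.

March 6, 2022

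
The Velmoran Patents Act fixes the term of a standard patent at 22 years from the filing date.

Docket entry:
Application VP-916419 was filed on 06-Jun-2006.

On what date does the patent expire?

2028-06-06

Filing date + 22 years → 6 June 2028.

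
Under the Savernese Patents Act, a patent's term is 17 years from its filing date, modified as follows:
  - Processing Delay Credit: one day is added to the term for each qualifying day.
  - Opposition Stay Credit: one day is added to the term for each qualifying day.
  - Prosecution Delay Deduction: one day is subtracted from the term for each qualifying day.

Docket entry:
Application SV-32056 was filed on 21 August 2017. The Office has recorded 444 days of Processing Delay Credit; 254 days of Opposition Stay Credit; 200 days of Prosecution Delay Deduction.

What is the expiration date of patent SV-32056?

January 1, 2036

Base term: filing date + 17 years → 21 August 2034.
Processing Delay Credit: +444 days → 8 November 2035.
Opposition Stay Credit: +254 days → 19 July 2036.
Prosecution Delay Deduction: −200 days → 1 January 2036.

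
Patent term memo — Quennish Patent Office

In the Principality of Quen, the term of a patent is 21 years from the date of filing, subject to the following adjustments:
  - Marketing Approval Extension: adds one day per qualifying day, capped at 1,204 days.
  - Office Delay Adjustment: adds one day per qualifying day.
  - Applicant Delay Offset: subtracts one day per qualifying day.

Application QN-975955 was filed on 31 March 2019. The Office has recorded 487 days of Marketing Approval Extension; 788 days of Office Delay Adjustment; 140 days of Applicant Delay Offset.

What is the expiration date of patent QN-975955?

Base term: filing date + 21 years → 31 March 2040.
Marketing Approval Extension: 487 days (within the 1204-day cap) → +487 days → 31 July 2041.
Office Delay Adjustment: +788 days → 27 September 2043.
Applicant Delay Offset: −140 days → 10 May 2043.

2043-05-10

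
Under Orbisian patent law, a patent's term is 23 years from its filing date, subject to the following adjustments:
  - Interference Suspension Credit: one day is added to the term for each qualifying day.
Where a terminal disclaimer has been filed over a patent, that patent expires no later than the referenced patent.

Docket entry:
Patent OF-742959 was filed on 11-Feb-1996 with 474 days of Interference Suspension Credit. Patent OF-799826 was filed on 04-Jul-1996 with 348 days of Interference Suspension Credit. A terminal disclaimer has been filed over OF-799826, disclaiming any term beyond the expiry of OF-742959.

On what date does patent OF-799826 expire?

Natural term of OF-799826:
  Base: filing + 23 years → 4 July 2019.
  Interference Suspension Credit: +348 days → 16 June 2020.
Expiry of referenced patent OF-742959:
  Base: filing + 23 years → 11 February 2019.
  Interference Suspension Credit: +474 days → 30 May 2020.
Terminal disclaimer: OF-799826 expires on the earlier of 16 June 2020 and 30 May 2020.

May 30, 2020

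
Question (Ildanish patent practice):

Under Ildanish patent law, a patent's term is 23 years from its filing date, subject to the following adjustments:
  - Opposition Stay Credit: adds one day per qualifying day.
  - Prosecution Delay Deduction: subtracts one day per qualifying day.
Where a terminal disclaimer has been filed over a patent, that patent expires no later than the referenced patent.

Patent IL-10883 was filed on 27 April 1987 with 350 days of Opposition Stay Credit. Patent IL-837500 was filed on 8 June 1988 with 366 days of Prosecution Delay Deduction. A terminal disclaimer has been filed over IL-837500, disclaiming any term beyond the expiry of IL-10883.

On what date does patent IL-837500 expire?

June 7, 2010

Natural term of IL-837500:
  Base: filing + 23 years → 8 June 2011.
  Prosecution Delay Deduction: −366 days → 7 June 2010.
Expiry of referenced patent IL-10883:
  Base: filing + 23 years → 27 April 2010.
  Opposition Stay Credit: +350 days → 12 April 2011.
Terminal disclaimer: IL-837500 expires on the earlier of 7 June 2010 and 12 April 2011.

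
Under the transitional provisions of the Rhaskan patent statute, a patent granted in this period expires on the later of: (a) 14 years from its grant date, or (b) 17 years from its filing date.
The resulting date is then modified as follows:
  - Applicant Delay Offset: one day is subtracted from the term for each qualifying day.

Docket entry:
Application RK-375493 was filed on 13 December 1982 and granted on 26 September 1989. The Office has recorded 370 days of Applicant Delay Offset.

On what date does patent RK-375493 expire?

September 21, 2002

(a) grant + 14 years → 26 September 2003.
(b) filing + 17 years → 13 December 1999.
Later of the two: 26 September 2003.
Applicant Delay Offset: −370 days → 21 September 2002.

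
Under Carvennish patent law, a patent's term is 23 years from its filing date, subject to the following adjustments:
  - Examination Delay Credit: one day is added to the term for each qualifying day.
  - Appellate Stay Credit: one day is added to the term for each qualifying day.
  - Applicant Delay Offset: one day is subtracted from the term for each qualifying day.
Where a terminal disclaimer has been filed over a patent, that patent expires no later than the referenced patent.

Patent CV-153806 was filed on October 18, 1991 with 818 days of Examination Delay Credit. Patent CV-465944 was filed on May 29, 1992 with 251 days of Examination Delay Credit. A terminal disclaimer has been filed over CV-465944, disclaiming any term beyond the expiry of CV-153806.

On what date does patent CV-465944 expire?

Natural term of CV-465944:
  Base: filing + 23 years → 29 May 2015.
  Examination Delay Credit: +251 days → 4 February 2016.
Expiry of referenced patent CV-153806:
  Base: filing + 23 years → 18 October 2014.
  Examination Delay Credit: +818 days → 13 January 2017.
Terminal disclaimer: CV-465944 expires on the earlier of 4 February 2016 and 13 January 2017.

2016-02-04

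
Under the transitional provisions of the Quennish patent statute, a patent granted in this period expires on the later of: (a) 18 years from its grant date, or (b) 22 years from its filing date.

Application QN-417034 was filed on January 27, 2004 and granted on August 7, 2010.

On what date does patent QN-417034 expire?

August 7, 2028

(a) grant + 18 years → 7 August 2028.
(b) filing + 22 years → 27 January 2026.
Later of the two: 7 August 2028.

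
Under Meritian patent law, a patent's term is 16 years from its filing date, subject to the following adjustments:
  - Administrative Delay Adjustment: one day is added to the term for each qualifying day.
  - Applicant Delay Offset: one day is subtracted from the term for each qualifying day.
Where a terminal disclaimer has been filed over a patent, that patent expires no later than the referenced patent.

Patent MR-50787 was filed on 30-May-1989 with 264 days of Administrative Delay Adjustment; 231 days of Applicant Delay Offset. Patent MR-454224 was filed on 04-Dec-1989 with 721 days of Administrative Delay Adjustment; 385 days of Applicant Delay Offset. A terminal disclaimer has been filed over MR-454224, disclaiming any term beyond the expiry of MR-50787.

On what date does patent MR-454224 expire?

2005-07-02

Natural term of MR-454224:
  Base: filing + 16 years → 4 December 2005.
  Administrative Delay Adjustment: +721 days → 25 November 2007.
  Applicant Delay Offset: −385 days → 5 November 2006.
Expiry of referenced patent MR-50787:
  Base: filing + 16 years → 30 May 2005.
  Administrative Delay Adjustment: +264 days → 18 February 2006.
  Applicant Delay Offset: −231 days → 2 July 2005.
Terminal disclaimer: MR-454224 expires on the earlier of 5 November 2006 and 2 July 2005.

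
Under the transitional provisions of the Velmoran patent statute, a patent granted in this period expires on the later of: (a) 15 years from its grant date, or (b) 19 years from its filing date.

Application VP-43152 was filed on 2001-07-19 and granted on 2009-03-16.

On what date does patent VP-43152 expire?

2024-03-16

(a) grant + 15 years → 16 March 2024.
(b) filing + 19 years → 19 July 2020.
Later of the two: 16 March 2024.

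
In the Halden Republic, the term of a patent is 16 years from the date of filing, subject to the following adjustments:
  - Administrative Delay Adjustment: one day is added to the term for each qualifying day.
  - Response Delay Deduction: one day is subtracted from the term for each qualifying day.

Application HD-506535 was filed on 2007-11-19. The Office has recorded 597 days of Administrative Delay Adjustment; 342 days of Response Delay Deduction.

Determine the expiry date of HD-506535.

Base term: filing date + 16 years → 19 November 2023.
Administrative Delay Adjustment: +597 days → 8 July 2025.
Response Delay Deduction: −342 days → 31 July 2024.

2024-07-31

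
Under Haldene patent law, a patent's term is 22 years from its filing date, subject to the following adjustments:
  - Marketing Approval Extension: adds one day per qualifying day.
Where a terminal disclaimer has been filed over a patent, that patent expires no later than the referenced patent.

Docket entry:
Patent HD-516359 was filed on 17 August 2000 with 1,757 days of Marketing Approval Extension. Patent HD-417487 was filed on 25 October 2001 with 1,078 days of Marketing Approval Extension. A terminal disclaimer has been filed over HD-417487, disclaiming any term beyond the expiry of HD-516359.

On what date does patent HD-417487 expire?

October 7, 2026

Natural term of HD-417487:
  Base: filing + 22 years → 25 October 2023.
  Marketing Approval Extension: +1078 days → 7 October 2026.
Expiry of referenced patent HD-516359:
  Base: filing + 22 years → 17 August 2022.
  Marketing Approval Extension: +1757 days → 9 June 2027.
Terminal disclaimer: HD-417487 expires on the earlier of 7 October 2026 and 9 June 2027.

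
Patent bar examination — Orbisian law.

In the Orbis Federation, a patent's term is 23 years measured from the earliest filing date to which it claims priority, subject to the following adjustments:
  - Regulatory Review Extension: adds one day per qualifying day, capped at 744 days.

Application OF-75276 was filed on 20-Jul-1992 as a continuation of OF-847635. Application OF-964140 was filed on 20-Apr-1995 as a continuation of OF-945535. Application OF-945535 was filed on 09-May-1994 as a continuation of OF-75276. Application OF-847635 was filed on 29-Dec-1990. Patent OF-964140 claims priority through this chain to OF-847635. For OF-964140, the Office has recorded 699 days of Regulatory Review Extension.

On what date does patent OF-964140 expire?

Earliest priority filing: 29 December 1990.
Base term: 29 December 1990 + 23 years → 29 December 2013.
Regulatory Review Extension: 699 days (within the 744-day cap) → +699 days → 28 November 2015.

2015-11-28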